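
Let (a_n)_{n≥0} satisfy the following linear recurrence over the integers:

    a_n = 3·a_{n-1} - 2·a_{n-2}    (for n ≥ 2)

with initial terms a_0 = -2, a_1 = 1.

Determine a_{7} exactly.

a_2 = 3·1 + -2·-2 = 7
a_3 = 3·7 + -2·1 = 19
a_4 = 3·19 + -2·7 = 43
a_5 = 3·43 + -2·19 = 91
a_6 = 3·91 + -2·43 = 187
a_7 = 3·187 + -2·91 = 379

379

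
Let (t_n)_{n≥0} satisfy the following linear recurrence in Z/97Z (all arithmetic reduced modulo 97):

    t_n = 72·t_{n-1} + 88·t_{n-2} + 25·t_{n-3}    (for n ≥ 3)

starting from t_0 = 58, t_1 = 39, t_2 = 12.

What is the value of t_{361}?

t_3 = 72·12 + 88·39 + 25·58 = 23
t_4 = 72·23 + 88·12 + 25·39 = 1
t_5 = 72·1 + 88·23 + 25·12 = 68
t_6 = 72·68 + 88·1 + 25·23 = 30
t_7 = 72·30 + 88·68 + 25·1 = 21
t_8 = 72·21 + 88·30 + 25·68 = 32
Continuing the recurrence:
  t_9 = 52;  t_10 = 4;  t_11 = 38;  t_12 = 23;  t_13 = 56;  t_14 = 22
  t_15 = 6;  t_16 = 82;  t_17 = 95;  t_18 = 44;  t_19 = 95;  t_20 = 89
  t_21 = 57;  t_22 = 52;  t_23 = 24;  t_24 = 66;  t_25 = 16;  t_26 = 91
  t_27 = 7;  t_28 = 85;  t_29 = 87;  t_30 = 48;  t_31 = 45;  t_32 = 36
  t_33 = 89;  t_34 = 31;  t_35 = 3;  t_36 = 28;  t_37 = 48;  t_38 = 78
  t_39 = 64;  t_40 = 62;  t_41 = 18;  t_42 = 10;  t_43 = 71;  t_44 = 40
  t_45 = 66;  t_46 = 56;  t_47 = 73;  t_48 = 0;  t_49 = 64;  t_50 = 31
  t_51 = 7;  t_52 = 79;  t_53 = 95;  t_54 = 96;  t_55 = 78;  t_56 = 46
  t_57 = 63;  t_58 = 58;  t_59 = 6;  t_60 = 30;  t_61 = 64;  t_62 = 26
  t_63 = 9;  t_64 = 74;  t_65 = 77;  t_66 = 59;  t_67 = 70;  t_68 = 32
  t_69 = 45;  t_70 = 46;  t_71 = 21;  t_72 = 89;  t_73 = 94;  t_74 = 90
  t_75 = 2;  t_76 = 35;  t_77 = 96;  t_78 = 51;  t_79 = 94;  t_80 = 76
  t_81 = 81;  t_82 = 29;  t_83 = 58;  t_84 = 23;  t_85 = 16;  t_86 = 67
  t_87 = 17;  t_88 = 51;  t_89 = 53;  t_90 = 96;  t_91 = 47;  t_92 = 62
  t_93 = 39;  t_94 = 30;  t_95 = 61;  t_96 = 53;  t_97 = 40;  t_98 = 48
  t_99 = 56;  t_100 = 41;  t_101 = 59;  t_102 = 41;  t_103 = 51;  t_104 = 25
  t_105 = 38;  t_106 = 3;  t_107 = 14;  t_108 = 88;  t_109 = 77;  t_110 = 58
  t_111 = 57;  t_112 = 75;  t_113 = 32;  t_114 = 47;  t_115 = 24;  t_116 = 68
  t_117 = 35;  t_118 = 83;  t_119 = 86;  t_120 = 15;  t_121 = 53;  t_122 = 11
  t_123 = 11;  t_124 = 78;  t_125 = 69;  t_126 = 79;  t_127 = 33;  t_128 = 92
  t_129 = 57;  t_130 = 27;  t_131 = 45;  t_132 = 57;  t_133 = 9;  t_134 = 96
  t_135 = 11;  t_136 = 56;  t_137 = 28;  t_138 = 41;  t_139 = 26;  t_140 = 69
  t_141 = 36;  t_142 = 2;  t_143 = 90;  t_144 = 87;  t_145 = 72;  t_146 = 55
  t_147 = 55;  t_148 = 27;  t_149 = 11;  t_150 = 81;  t_151 = 6;  t_152 = 75
  t_153 = 96;  t_154 = 82;  t_155 = 28;  t_156 = 89;  t_157 = 58;  t_158 = 1
  t_159 = 29;  t_160 = 37;  t_161 = 3;  t_162 = 26;  t_163 = 54;  t_164 = 43
  t_165 = 59;  t_166 = 70;  t_167 = 55;  t_168 = 52;  t_169 = 52;  t_170 = 92
  t_171 = 84;  t_172 = 21;  t_173 = 49;  t_174 = 7;  t_175 = 6;  t_176 = 42
  t_177 = 41;  t_178 = 8;  t_179 = 93;  t_180 = 83;  t_181 = 4;  t_182 = 23
  t_183 = 9;  t_184 = 56;  t_185 = 64;  t_186 = 61;  t_187 = 75;  t_188 = 49
  t_189 = 13;  t_190 = 42;  t_191 = 58;  t_192 = 49;  t_193 = 79;  t_194 = 4
  t_195 = 26;  t_196 = 28;  t_197 = 39;  t_198 = 5;  t_199 = 30;  t_200 = 83
  t_201 = 11;  t_202 = 19;  t_203 = 46;  t_204 = 21;  t_205 = 21;  t_206 = 48
  t_207 = 9;  t_208 = 62;  t_209 = 54;  t_210 = 63;  t_211 = 71;  t_212 = 75
  t_213 = 31;  t_214 = 34;  t_215 = 67;  t_216 = 55;  t_217 = 36;  t_218 = 86
  t_219 = 65;  t_220 = 53;  t_221 = 46;  t_222 = 95;  t_223 = 88;  t_224 = 35
  t_225 = 29;  t_226 = 93;  t_227 = 35;  t_228 = 80;  t_229 = 10;  t_230 = 2
  t_231 = 17;  t_232 = 1;  t_233 = 66;  t_234 = 27;  t_235 = 17;  t_236 = 12
  t_237 = 28;  t_238 = 5;  t_239 = 20;  t_240 = 58;  t_241 = 47;  t_242 = 64
  t_243 = 9;  t_244 = 83;  t_245 = 26;  t_246 = 89;  t_247 = 4;  t_248 = 40
  t_249 = 25;  t_250 = 85;  t_251 = 8;  t_252 = 48;  t_253 = 77;  t_254 = 74
  t_255 = 15;  t_256 = 11;  t_257 = 82;  t_258 = 69;  t_259 = 43;  t_260 = 63
  t_261 = 54;  t_262 = 31;  t_263 = 23;  t_264 = 11;  t_265 = 2;  t_266 = 38
  t_267 = 83;  t_268 = 58;  t_269 = 14;  t_270 = 39;  t_271 = 58;  t_272 = 4
  t_273 = 62;  t_274 = 58;  t_275 = 32;  t_276 = 34;  t_277 = 21;  t_278 = 66
  t_279 = 78;  t_280 = 18;  t_281 = 13;  t_282 = 8;  t_283 = 36;  t_284 = 32
  t_285 = 46;  t_286 = 44;  t_287 = 62;  t_288 = 77;  t_289 = 72;  t_290 = 27
  t_291 = 20;  t_292 = 87;  t_293 = 66;  t_294 = 7;  t_295 = 48;  t_296 = 96
  t_297 = 59;  t_298 = 25;  t_299 = 80;  t_300 = 26;  t_301 = 31;  t_302 = 21
  t_303 = 40;  t_304 = 71;  t_305 = 39;  t_306 = 65;  t_307 = 90;  t_308 = 80
  t_309 = 76;  t_310 = 18;  t_311 = 90;  t_312 = 70;  t_313 = 24;  t_314 = 50
  t_315 = 90;  t_316 = 34;  t_317 = 75;  t_318 = 69;  t_319 = 2;  t_320 = 40
  t_321 = 28;  t_322 = 57;  t_323 = 2;  t_324 = 40;  t_325 = 19;  t_326 = 88
  t_327 = 84;  t_328 = 8;  t_329 = 80;  t_330 = 28;  t_331 = 41;  t_332 = 44
  t_333 = 7;  t_334 = 66;  t_335 = 66;  t_336 = 65;  t_337 = 13;  t_338 = 61
  t_339 = 80;  t_340 = 7;  t_341 = 48;  t_342 = 58;  t_343 = 39;  t_344 = 91
  t_345 = 85;  t_346 = 68;  t_347 = 4;  t_348 = 55;  t_349 = 95;  t_350 = 43
  t_351 = 27;  t_352 = 52;  t_353 = 17;  t_354 = 73;  t_355 = 1;  t_356 = 34
  t_357 = 93;  t_358 = 13;  t_359 = 76
t_360 = 72·76 + 88·13 + 25·93 = 17
t_361 = 72·17 + 88·76 + 25·13 = 89

89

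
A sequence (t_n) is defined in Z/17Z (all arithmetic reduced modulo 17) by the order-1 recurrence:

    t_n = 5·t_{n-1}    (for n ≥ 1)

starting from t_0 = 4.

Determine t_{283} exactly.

10

t_1 = 5·4 = 3
t_2 = 5·3 = 15
t_3 = 5·15 = 7
t_4 = 5·7 = 1
t_5 = 5·1 = 5
t_6 = 5·5 = 8
t_7 = 5·8 = 6
t_8 = 5·6 = 13
t_9 = 5·13 = 14
t_10 = 5·14 = 2
t_11 = 5·2 = 10
t_12 = 5·10 = 16
t_13 = 5·16 = 12
t_14 = 5·12 = 9
t_15 = 5·9 = 11
t_16 = 5·11 = 4
(t_16) = (4) = (t_0), so the sequence has period 16.
283 ≡ 11 (mod 16), hence t_283 = t_11 = 10.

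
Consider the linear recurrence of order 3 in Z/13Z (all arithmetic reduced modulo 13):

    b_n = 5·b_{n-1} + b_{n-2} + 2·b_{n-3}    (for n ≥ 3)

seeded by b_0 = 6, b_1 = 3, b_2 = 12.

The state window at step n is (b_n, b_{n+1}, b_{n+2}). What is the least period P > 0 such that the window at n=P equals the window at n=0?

n=0: window = (6, 3, 12)
n=1: window = (3, 12, 10)
n=2: window = (12, 10, 3)
n=3: window = (10, 3, 10)
n=4: window = (3, 10, 8)
n=5: window = (10, 8, 4)
n=6: window = (8, 4, 9)
n=7: window = (4, 9, 0)
n=8: window = (9, 0, 4)
n=9: window = (0, 4, 12)
n=10: window = (4, 12, 12)
n=11: window = (12, 12, 2)
n=12: window = (12, 2, 7)
n=13: window = (2, 7, 9)
n=14: window = (7, 9, 4)
n=15: window = (9, 4, 4)
n=16: window = (4, 4, 3)
n=17: window = (4, 3, 1)
n=18: window = (3, 1, 3)
n=19: window = (1, 3, 9)
n=20: window = (3, 9, 11)
n=21: window = (9, 11, 5)
n=22: window = (11, 5, 2)
n=23: window = (5, 2, 11)
n=24: window = (2, 11, 2)
n=25: window = (11, 2, 12)
n=26: window = (2, 12, 6)
n=27: window = (12, 6, 7)
n=28: window = (6, 7, 0)
n=29: window = (7, 0, 6)
n=30: window = (0, 6, 5)
n=31: window = (6, 5, 5)
n=32: window = (5, 5, 3)
n=33: window = (5, 3, 4)
n=34: window = (3, 4, 7)
n=35: window = (4, 7, 6)
n=36: window = (7, 6, 6)
n=37: window = (6, 6, 11)
n=38: window = (6, 11, 8)
n=39: window = (11, 8, 11)
n=40: window = (8, 11, 7)
…
n=82: window = (5, 2, 6)
n=83: window = (2, 6, 3)
n=84: window = (6, 3, 12)
window at n=84 equals window at n=0 → period = 84

84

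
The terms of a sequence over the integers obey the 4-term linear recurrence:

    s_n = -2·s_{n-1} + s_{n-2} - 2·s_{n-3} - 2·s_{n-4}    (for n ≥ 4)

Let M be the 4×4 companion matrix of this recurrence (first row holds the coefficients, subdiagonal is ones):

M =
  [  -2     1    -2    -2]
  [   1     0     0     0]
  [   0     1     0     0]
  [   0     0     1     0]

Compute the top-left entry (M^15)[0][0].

(M^15)[0][0] is the top entry after applying M 15 times to the unit state (1, 0, 0, 0). Equivalently it is h_{18} for the auxiliary sequence (h_n) obeying the same recurrence with h_3 = 1 and h_i = 0 for 0 ≤ i < 3:
h_4 = -2·1 + 1·0 + -2·0 + -2·0 = -2
h_5 = -2·-2 + 1·1 + -2·0 + -2·0 = 5
h_6 = -2·5 + 1·-2 + -2·1 + -2·0 = -14
h_7 = -2·-14 + 1·5 + -2·-2 + -2·1 = 35
h_8 = -2·35 + 1·-14 + -2·5 + -2·-2 = -90
h_9 = -2·-90 + 1·35 + -2·-14 + -2·5 = 233
h_10 = -2·233 + 1·-90 + -2·35 + -2·-14 = -598
h_11 = -2·-598 + 1·233 + -2·-90 + -2·35 = 1539
h_12 = -2·1539 + 1·-598 + -2·233 + -2·-90 = -3962
h_13 = -2·-3962 + 1·1539 + -2·-598 + -2·233 = 10193
h_14 = -2·10193 + 1·-3962 + -2·1539 + -2·-598 = -26230
h_15 = -2·-26230 + 1·10193 + -2·-3962 + -2·1539 = 67499
h_16 = -2·67499 + 1·-26230 + -2·10193 + -2·-3962 = -173690
h_17 = -2·-173690 + 1·67499 + -2·-26230 + -2·10193 = 446953
h_18 = -2·446953 + 1·-173690 + -2·67499 + -2·-26230 = -1150134

-1150134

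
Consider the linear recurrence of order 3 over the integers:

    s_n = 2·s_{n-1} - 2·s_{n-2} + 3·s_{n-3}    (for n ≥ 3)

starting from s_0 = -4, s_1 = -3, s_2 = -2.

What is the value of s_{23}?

s_3 = 2·-2 + -2·-3 + 3·-4 = -10
s_4 = 2·-10 + -2·-2 + 3·-3 = -25
s_5 = 2·-25 + -2·-10 + 3·-2 = -36
s_6 = 2·-36 + -2·-25 + 3·-10 = -52
s_7 = 2·-52 + -2·-36 + 3·-25 = -107
s_8 = 2·-107 + -2·-52 + 3·-36 = -218
s_9 = 2·-218 + -2·-107 + 3·-52 = -378
s_10 = 2·-378 + -2·-218 + 3·-107 = -641
s_11 = 2·-641 + -2·-378 + 3·-218 = -1180
s_12 = 2·-1180 + -2·-641 + 3·-378 = -2212
s_13 = 2·-2212 + -2·-1180 + 3·-641 = -3987
s_14 = 2·-3987 + -2·-2212 + 3·-1180 = -7090
s_15 = 2·-7090 + -2·-3987 + 3·-2212 = -12842
s_16 = 2·-12842 + -2·-7090 + 3·-3987 = -23465
s_17 = 2·-23465 + -2·-12842 + 3·-7090 = -42516
s_18 = 2·-42516 + -2·-23465 + 3·-12842 = -76628
s_19 = 2·-76628 + -2·-42516 + 3·-23465 = -138619
s_20 = 2·-138619 + -2·-76628 + 3·-42516 = -251530
s_21 = 2·-251530 + -2·-138619 + 3·-76628 = -455706
s_22 = 2·-455706 + -2·-251530 + 3·-138619 = -824209
s_23 = 2·-824209 + -2·-455706 + 3·-251530 = -1491596

-1491596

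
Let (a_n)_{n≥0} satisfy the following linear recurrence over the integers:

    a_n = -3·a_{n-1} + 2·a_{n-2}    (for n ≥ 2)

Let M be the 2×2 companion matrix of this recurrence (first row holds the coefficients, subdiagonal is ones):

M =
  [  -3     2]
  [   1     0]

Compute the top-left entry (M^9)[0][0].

-79647

(M^9)[0][0] is the top entry after applying M 9 times to the unit state (1, 0). Equivalently it is h_{10} for the auxiliary sequence (h_n) obeying the same recurrence with h_1 = 1 and h_i = 0 for 0 ≤ i < 1:
h_2 = -3·1 + 2·0 = -3
h_3 = -3·-3 + 2·1 = 11
h_4 = -3·11 + 2·-3 = -39
h_5 = -3·-39 + 2·11 = 139
h_6 = -3·139 + 2·-39 = -495
h_7 = -3·-495 + 2·139 = 1763
h_8 = -3·1763 + 2·-495 = -6279
h_9 = -3·-6279 + 2·1763 = 22363
h_10 = -3·22363 + 2·-6279 = -79647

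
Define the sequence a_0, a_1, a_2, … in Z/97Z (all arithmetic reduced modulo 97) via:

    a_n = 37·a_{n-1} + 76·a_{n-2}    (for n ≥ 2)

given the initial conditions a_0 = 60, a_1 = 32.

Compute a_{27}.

87

a_2 = 37·32 + 76·60 = 21
a_3 = 37·21 + 76·32 = 8
a_4 = 37·8 + 76·21 = 49
a_5 = 37·49 + 76·8 = 93
a_6 = 37·93 + 76·49 = 84
a_7 = 37·84 + 76·93 = 88
a_8 = 37·88 + 76·84 = 37
a_9 = 37·37 + 76·88 = 6
a_10 = 37·6 + 76·37 = 27
a_11 = 37·27 + 76·6 = 0
a_12 = 37·0 + 76·27 = 15
a_13 = 37·15 + 76·0 = 70
a_14 = 37·70 + 76·15 = 44
a_15 = 37·44 + 76·70 = 61
a_16 = 37·61 + 76·44 = 72
a_17 = 37·72 + 76·61 = 25
a_18 = 37·25 + 76·72 = 92
a_19 = 37·92 + 76·25 = 66
a_20 = 37·66 + 76·92 = 25
a_21 = 37·25 + 76·66 = 24
a_22 = 37·24 + 76·25 = 72
a_23 = 37·72 + 76·24 = 26
a_24 = 37·26 + 76·72 = 32
a_25 = 37·32 + 76·26 = 56
a_26 = 37·56 + 76·32 = 42
a_27 = 37·42 + 76·56 = 87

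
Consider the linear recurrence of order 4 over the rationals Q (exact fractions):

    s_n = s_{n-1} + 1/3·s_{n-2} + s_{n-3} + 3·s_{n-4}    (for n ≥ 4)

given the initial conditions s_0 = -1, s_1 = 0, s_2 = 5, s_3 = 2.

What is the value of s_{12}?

175343/243

s_4 = 1·2 + 1/3·5 + 1·0 + 3·-1 = 2/3
s_5 = 1·2/3 + 1/3·2 + 1·5 + 3·0 = 19/3
s_6 = 1·19/3 + 1/3·2/3 + 1·2 + 3·5 = 212/9
s_7 = 1·212/9 + 1/3·19/3 + 1·2/3 + 3·2 = 97/3
s_8 = 1·97/3 + 1/3·212/9 + 1·19/3 + 3·2/3 = 1310/27
s_9 = 1·1310/27 + 1/3·97/3 + 1·212/9 + 3·19/3 = 2750/27
s_10 = 1·2750/27 + 1/3·1310/27 + 1·97/3 + 3·212/9 = 17903/81
s_11 = 1·17903/81 + 1/3·2750/27 + 1·1310/27 + 3·97/3 = 32440/81
s_12 = 1·32440/81 + 1/3·17903/81 + 1·2750/27 + 3·1310/27 = 175343/243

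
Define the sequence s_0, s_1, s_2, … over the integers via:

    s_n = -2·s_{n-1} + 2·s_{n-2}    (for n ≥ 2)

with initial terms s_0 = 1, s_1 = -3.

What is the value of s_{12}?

186304

s_2 = -2·-3 + 2·1 = 8
s_3 = -2·8 + 2·-3 = -22
s_4 = -2·-22 + 2·8 = 60
s_5 = -2·60 + 2·-22 = -164
s_6 = -2·-164 + 2·60 = 448
s_7 = -2·448 + 2·-164 = -1224
s_8 = -2·-1224 + 2·448 = 3344
s_9 = -2·3344 + 2·-1224 = -9136
s_10 = -2·-9136 + 2·3344 = 24960
s_11 = -2·24960 + 2·-9136 = -68192
s_12 = -2·-68192 + 2·24960 = 186304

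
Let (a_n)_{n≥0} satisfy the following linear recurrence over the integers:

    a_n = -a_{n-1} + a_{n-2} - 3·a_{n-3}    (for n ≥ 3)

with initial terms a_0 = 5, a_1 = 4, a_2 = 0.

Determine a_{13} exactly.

a_3 = -1·0 + 1·4 + -3·5 = -11
a_4 = -1·-11 + 1·0 + -3·4 = -1
a_5 = -1·-1 + 1·-11 + -3·0 = -10
a_6 = -1·-10 + 1·-1 + -3·-11 = 42
a_7 = -1·42 + 1·-10 + -3·-1 = -49
a_8 = -1·-49 + 1·42 + -3·-10 = 121
a_9 = -1·121 + 1·-49 + -3·42 = -296
a_10 = -1·-296 + 1·121 + -3·-49 = 564
a_11 = -1·564 + 1·-296 + -3·121 = -1223
a_12 = -1·-1223 + 1·564 + -3·-296 = 2675
a_13 = -1·2675 + 1·-1223 + -3·564 = -5590

-5590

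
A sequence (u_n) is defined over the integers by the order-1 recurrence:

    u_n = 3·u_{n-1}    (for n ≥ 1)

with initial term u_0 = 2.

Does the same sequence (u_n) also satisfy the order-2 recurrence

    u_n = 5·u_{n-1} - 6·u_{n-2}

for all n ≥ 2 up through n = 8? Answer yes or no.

yes

Terms u_0..u_8: 2, 6, 18, 54, 162, 486, 1458, 4374, 13122
n=2: candidate gives 18, actual u_2 = 18 ✓
n=3: candidate gives 54, actual u_3 = 54 ✓
n=4: candidate gives 162, actual u_4 = 162 ✓
n=5: candidate gives 486, actual u_5 = 486 ✓
n=6: candidate gives 1458, actual u_6 = 1458 ✓
n=7: candidate gives 4374, actual u_7 = 4374 ✓
n=8: candidate gives 13122, actual u_8 = 13122 ✓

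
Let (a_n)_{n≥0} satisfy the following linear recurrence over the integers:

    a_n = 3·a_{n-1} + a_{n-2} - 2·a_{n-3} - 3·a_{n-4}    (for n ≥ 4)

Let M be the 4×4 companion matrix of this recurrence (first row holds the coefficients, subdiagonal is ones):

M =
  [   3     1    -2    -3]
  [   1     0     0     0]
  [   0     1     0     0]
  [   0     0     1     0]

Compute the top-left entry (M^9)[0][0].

(M^9)[0][0] is the top entry after applying M 9 times to the unit state (1, 0, 0, 0). Equivalently it is h_{12} for the auxiliary sequence (h_n) obeying the same recurrence with h_3 = 1 and h_i = 0 for 0 ≤ i < 3:
h_4 = 3·1 + 1·0 + -2·0 + -3·0 = 3
h_5 = 3·3 + 1·1 + -2·0 + -3·0 = 10
h_6 = 3·10 + 1·3 + -2·1 + -3·0 = 31
h_7 = 3·31 + 1·10 + -2·3 + -3·1 = 94
h_8 = 3·94 + 1·31 + -2·10 + -3·3 = 284
h_9 = 3·284 + 1·94 + -2·31 + -3·10 = 854
h_10 = 3·854 + 1·284 + -2·94 + -3·31 = 2565
h_11 = 3·2565 + 1·854 + -2·284 + -3·94 = 7699
h_12 = 3·7699 + 1·2565 + -2·854 + -3·284 = 23102

23102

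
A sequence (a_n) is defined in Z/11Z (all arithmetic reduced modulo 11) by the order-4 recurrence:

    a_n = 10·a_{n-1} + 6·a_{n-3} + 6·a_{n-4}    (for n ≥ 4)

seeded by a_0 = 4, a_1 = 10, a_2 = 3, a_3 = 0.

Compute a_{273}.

0

a_4 = 10·0 + 0·3 + 6·10 + 6·4 = 7
a_5 = 10·7 + 0·0 + 6·3 + 6·10 = 5
a_6 = 10·5 + 0·7 + 6·0 + 6·3 = 2
a_7 = 10·2 + 0·5 + 6·7 + 6·0 = 7
a_8 = 10·7 + 0·2 + 6·5 + 6·7 = 10
a_9 = 10·10 + 0·7 + 6·2 + 6·5 = 10
a_10 = 10·10 + 0·10 + 6·7 + 6·2 = 0
a_11 = 10·0 + 0·10 + 6·10 + 6·7 = 3
a_12 = 10·3 + 0·0 + 6·10 + 6·10 = 7
a_13 = 10·7 + 0·3 + 6·0 + 6·10 = 9
a_14 = 10·9 + 0·7 + 6·3 + 6·0 = 9
a_15 = 10·9 + 0·9 + 6·7 + 6·3 = 7
a_16 = 10·7 + 0·9 + 6·9 + 6·7 = 1
a_17 = 10·1 + 0·7 + 6·9 + 6·9 = 8
a_18 = 10·8 + 0·1 + 6·7 + 6·9 = 0
a_19 = 10·0 + 0·8 + 6·1 + 6·7 = 4
a_20 = 10·4 + 0·0 + 6·8 + 6·1 = 6
a_21 = 10·6 + 0·4 + 6·0 + 6·8 = 9
a_22 = 10·9 + 0·6 + 6·4 + 6·0 = 4
a_23 = 10·4 + 0·9 + 6·6 + 6·4 = 1
a_24 = 10·1 + 0·4 + 6·9 + 6·6 = 1
a_25 = 10·1 + 0·1 + 6·4 + 6·9 = 0
a_26 = 10·0 + 0·1 + 6·1 + 6·4 = 8
a_27 = 10·8 + 0·0 + 6·1 + 6·1 = 4
a_28 = 10·4 + 0·8 + 6·0 + 6·1 = 2
a_29 = 10·2 + 0·4 + 6·8 + 6·0 = 2
a_30 = 10·2 + 0·2 + 6·4 + 6·8 = 4
a_31 = 10·4 + 0·2 + 6·2 + 6·4 = 10
a_32 = 10·10 + 0·4 + 6·2 + 6·2 = 3
a_33 = 10·3 + 0·10 + 6·4 + 6·2 = 0
(a_30, a_31, a_32, a_33) = (4, 10, 3, 0) = (a_0, a_1, a_2, a_3), so the sequence has period 30.
273 ≡ 3 (mod 30), hence a_273 = a_3 = 0.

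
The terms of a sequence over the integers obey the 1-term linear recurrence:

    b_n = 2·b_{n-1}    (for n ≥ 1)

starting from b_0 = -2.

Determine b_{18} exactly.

b_1 = 2·-2 = -4
b_2 = 2·-4 = -8
b_3 = 2·-8 = -16
b_4 = 2·-16 = -32
b_5 = 2·-32 = -64
b_6 = 2·-64 = -128
b_7 = 2·-128 = -256
b_8 = 2·-256 = -512
b_9 = 2·-512 = -1024
b_10 = 2·-1024 = -2048
b_11 = 2·-2048 = -4096
b_12 = 2·-4096 = -8192
b_13 = 2·-8192 = -16384
b_14 = 2·-16384 = -32768
b_15 = 2·-32768 = -65536
b_16 = 2·-65536 = -131072
b_17 = 2·-131072 = -262144
b_18 = 2·-262144 = -524288

-524288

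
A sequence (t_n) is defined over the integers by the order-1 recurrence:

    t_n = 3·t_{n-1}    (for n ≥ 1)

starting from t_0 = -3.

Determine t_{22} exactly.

t_1 = 3·-3 = -9
t_2 = 3·-9 = -27
t_3 = 3·-27 = -81
t_4 = 3·-81 = -243
t_5 = 3·-243 = -729
t_6 = 3·-729 = -2187
t_7 = 3·-2187 = -6561
t_8 = 3·-6561 = -19683
t_9 = 3·-19683 = -59049
t_10 = 3·-59049 = -177147
t_11 = 3·-177147 = -531441
t_12 = 3·-531441 = -1594323
t_13 = 3·-1594323 = -4782969
t_14 = 3·-4782969 = -14348907
t_15 = 3·-14348907 = -43046721
t_16 = 3·-43046721 = -129140163
t_17 = 3·-129140163 = -387420489
t_18 = 3·-387420489 = -1162261467
t_19 = 3·-1162261467 = -3486784401
t_20 = 3·-3486784401 = -10460353203
t_21 = 3·-10460353203 = -31381059609
t_22 = 3·-31381059609 = -94143178827

-94143178827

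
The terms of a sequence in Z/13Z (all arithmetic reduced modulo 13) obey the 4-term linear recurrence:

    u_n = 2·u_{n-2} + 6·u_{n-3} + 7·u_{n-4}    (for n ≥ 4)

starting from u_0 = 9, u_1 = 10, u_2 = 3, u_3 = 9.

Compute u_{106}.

u_4 = 0·9 + 2·3 + 6·10 + 7·9 = 12
u_5 = 0·12 + 2·9 + 6·3 + 7·10 = 2
u_6 = 0·2 + 2·12 + 6·9 + 7·3 = 8
u_7 = 0·8 + 2·2 + 6·12 + 7·9 = 9
u_8 = 0·9 + 2·8 + 6·2 + 7·12 = 8
u_9 = 0·8 + 2·9 + 6·8 + 7·2 = 2
u_10 = 0·2 + 2·8 + 6·9 + 7·8 = 9
u_11 = 0·9 + 2·2 + 6·8 + 7·9 = 11
u_12 = 0·11 + 2·9 + 6·2 + 7·8 = 8
u_13 = 0·8 + 2·11 + 6·9 + 7·2 = 12
u_14 = 0·12 + 2·8 + 6·11 + 7·9 = 2
u_15 = 0·2 + 2·12 + 6·8 + 7·11 = 6
u_16 = 0·6 + 2·2 + 6·12 + 7·8 = 2
u_17 = 0·2 + 2·6 + 6·2 + 7·12 = 4
u_18 = 0·4 + 2·2 + 6·6 + 7·2 = 2
u_19 = 0·2 + 2·4 + 6·2 + 7·6 = 10
u_20 = 0·10 + 2·2 + 6·4 + 7·2 = 3
u_21 = 0·3 + 2·10 + 6·2 + 7·4 = 8
u_22 = 0·8 + 2·3 + 6·10 + 7·2 = 2
u_23 = 0·2 + 2·8 + 6·3 + 7·10 = 0
u_24 = 0·0 + 2·2 + 6·8 + 7·3 = 8
u_25 = 0·8 + 2·0 + 6·2 + 7·8 = 3
u_26 = 0·3 + 2·8 + 6·0 + 7·2 = 4
u_27 = 0·4 + 2·3 + 6·8 + 7·0 = 2
u_28 = 0·2 + 2·4 + 6·3 + 7·8 = 4
u_29 = 0·4 + 2·2 + 6·4 + 7·3 = 10
u_30 = 0·10 + 2·4 + 6·2 + 7·4 = 9
u_31 = 0·9 + 2·10 + 6·4 + 7·2 = 6
u_32 = 0·6 + 2·9 + 6·10 + 7·4 = 2
u_33 = 0·2 + 2·6 + 6·9 + 7·10 = 6
u_34 = 0·6 + 2·2 + 6·6 + 7·9 = 12
u_35 = 0·12 + 2·6 + 6·2 + 7·6 = 1
u_36 = 0·1 + 2·12 + 6·6 + 7·2 = 9
u_37 = 0·9 + 2·1 + 6·12 + 7·6 = 12
u_38 = 0·12 + 2·9 + 6·1 + 7·12 = 4
u_39 = 0·4 + 2·12 + 6·9 + 7·1 = 7
u_40 = 0·7 + 2·4 + 6·12 + 7·9 = 0
u_41 = 0·0 + 2·7 + 6·4 + 7·12 = 5
u_42 = 0·5 + 2·0 + 6·7 + 7·4 = 5
u_43 = 0·5 + 2·5 + 6·0 + 7·7 = 7
u_44 = 0·7 + 2·5 + 6·5 + 7·0 = 1
u_45 = 0·1 + 2·7 + 6·5 + 7·5 = 1
u_46 = 0·1 + 2·1 + 6·7 + 7·5 = 1
u_47 = 0·1 + 2·1 + 6·1 + 7·7 = 5
u_48 = 0·5 + 2·1 + 6·1 + 7·1 = 2
u_49 = 0·2 + 2·5 + 6·1 + 7·1 = 10
u_50 = 0·10 + 2·2 + 6·5 + 7·1 = 2
u_51 = 0·2 + 2·10 + 6·2 + 7·5 = 2
u_52 = 0·2 + 2·2 + 6·10 + 7·2 = 0
u_53 = 0·0 + 2·2 + 6·2 + 7·10 = 8
u_54 = 0·8 + 2·0 + 6·2 + 7·2 = 0
u_55 = 0·0 + 2·8 + 6·0 + 7·2 = 4
u_56 = 0·4 + 2·0 + 6·8 + 7·0 = 9
u_57 = 0·9 + 2·4 + 6·0 + 7·8 = 12
u_58 = 0·12 + 2·9 + 6·4 + 7·0 = 3
u_59 = 0·3 + 2·12 + 6·9 + 7·4 = 2
u_60 = 0·2 + 2·3 + 6·12 + 7·9 = 11
u_61 = 0·11 + 2·2 + 6·3 + 7·12 = 2
u_62 = 0·2 + 2·11 + 6·2 + 7·3 = 3
u_63 = 0·3 + 2·2 + 6·11 + 7·2 = 6
u_64 = 0·6 + 2·3 + 6·2 + 7·11 = 4
u_65 = 0·4 + 2·6 + 6·3 + 7·2 = 5
u_66 = 0·5 + 2·4 + 6·6 + 7·3 = 0
u_67 = 0·0 + 2·5 + 6·4 + 7·6 = 11
u_68 = 0·11 + 2·0 + 6·5 + 7·4 = 6
u_69 = 0·6 + 2·11 + 6·0 + 7·5 = 5
u_70 = 0·5 + 2·6 + 6·11 + 7·0 = 0
u_71 = 0·0 + 2·5 + 6·6 + 7·11 = 6
u_72 = 0·6 + 2·0 + 6·5 + 7·6 = 7
u_73 = 0·7 + 2·6 + 6·0 + 7·5 = 8
u_74 = 0·8 + 2·7 + 6·6 + 7·0 = 11
u_75 = 0·11 + 2·8 + 6·7 + 7·6 = 9
u_76 = 0·9 + 2·11 + 6·8 + 7·7 = 2
u_77 = 0·2 + 2·9 + 6·11 + 7·8 = 10
u_78 = 0·10 + 2·2 + 6·9 + 7·11 = 5
u_79 = 0·5 + 2·10 + 6·2 + 7·9 = 4
u_80 = 0·4 + 2·5 + 6·10 + 7·2 = 6
u_81 = 0·6 + 2·4 + 6·5 + 7·10 = 4
u_82 = 0·4 + 2·6 + 6·4 + 7·5 = 6
u_83 = 0·6 + 2·4 + 6·6 + 7·4 = 7
u_84 = 0·7 + 2·6 + 6·4 + 7·6 = 0
u_85 = 0·0 + 2·7 + 6·6 + 7·4 = 0
u_86 = 0·0 + 2·0 + 6·7 + 7·6 = 6
u_87 = 0·6 + 2·0 + 6·0 + 7·7 = 10
u_88 = 0·10 + 2·6 + 6·0 + 7·0 = 12
u_89 = 0·12 + 2·10 + 6·6 + 7·0 = 4
u_90 = 0·4 + 2·12 + 6·10 + 7·6 = 9
u_91 = 0·9 + 2·4 + 6·12 + 7·10 = 7
u_92 = 0·7 + 2·9 + 6·4 + 7·12 = 9
u_93 = 0·9 + 2·7 + 6·9 + 7·4 = 5
u_94 = 0·5 + 2·9 + 6·7 + 7·9 = 6
u_95 = 0·6 + 2·5 + 6·9 + 7·7 = 9
u_96 = 0·9 + 2·6 + 6·5 + 7·9 = 1
u_97 = 0·1 + 2·9 + 6·6 + 7·5 = 11
u_98 = 0·11 + 2·1 + 6·9 + 7·6 = 7
u_99 = 0·7 + 2·11 + 6·1 + 7·9 = 0
u_100 = 0·0 + 2·7 + 6·11 + 7·1 = 9
u_101 = 0·9 + 2·0 + 6·7 + 7·11 = 2
u_102 = 0·2 + 2·9 + 6·0 + 7·7 = 2
u_103 = 0·2 + 2·2 + 6·9 + 7·0 = 6
u_104 = 0·6 + 2·2 + 6·2 + 7·9 = 1
u_105 = 0·1 + 2·6 + 6·2 + 7·2 = 12
u_106 = 0·12 + 2·1 + 6·6 + 7·2 = 0

0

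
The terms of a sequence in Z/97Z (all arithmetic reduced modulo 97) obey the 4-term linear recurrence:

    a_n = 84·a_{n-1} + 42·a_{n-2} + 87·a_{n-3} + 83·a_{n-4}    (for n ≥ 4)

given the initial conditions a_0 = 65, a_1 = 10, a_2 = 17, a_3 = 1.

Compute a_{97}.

a_4 = 84·1 + 42·17 + 87·10 + 83·65 = 79
a_5 = 84·79 + 42·1 + 87·17 + 83·10 = 63
a_6 = 84·63 + 42·79 + 87·1 + 83·17 = 20
a_7 = 84·20 + 42·63 + 87·79 + 83·1 = 30
a_8 = 84·30 + 42·20 + 87·63 + 83·79 = 72
a_9 = 84·72 + 42·30 + 87·20 + 83·63 = 18
a_10 = 84·18 + 42·72 + 87·30 + 83·20 = 76
a_11 = 84·76 + 42·18 + 87·72 + 83·30 = 83
a_12 = 84·83 + 42·76 + 87·18 + 83·72 = 52
a_13 = 84·52 + 42·83 + 87·76 + 83·18 = 52
a_14 = 84·52 + 42·52 + 87·83 + 83·76 = 2
a_15 = 84·2 + 42·52 + 87·52 + 83·83 = 88
a_16 = 84·88 + 42·2 + 87·52 + 83·52 = 20
a_17 = 84·20 + 42·88 + 87·2 + 83·52 = 69
a_18 = 84·69 + 42·20 + 87·88 + 83·2 = 5
a_19 = 84·5 + 42·69 + 87·20 + 83·88 = 43
a_20 = 84·43 + 42·5 + 87·69 + 83·20 = 39
a_21 = 84·39 + 42·43 + 87·5 + 83·69 = 89
a_22 = 84·89 + 42·39 + 87·43 + 83·5 = 78
a_23 = 84·78 + 42·89 + 87·39 + 83·43 = 83
a_24 = 84·83 + 42·78 + 87·89 + 83·39 = 82
a_25 = 84·82 + 42·83 + 87·78 + 83·89 = 6
a_26 = 84·6 + 42·82 + 87·83 + 83·78 = 86
a_27 = 84·86 + 42·6 + 87·82 + 83·83 = 62
a_28 = 84·62 + 42·86 + 87·6 + 83·82 = 46
a_29 = 84·46 + 42·62 + 87·86 + 83·6 = 92
a_30 = 84·92 + 42·46 + 87·62 + 83·86 = 76
a_31 = 84·76 + 42·92 + 87·46 + 83·62 = 93
a_32 = 84·93 + 42·76 + 87·92 + 83·46 = 31
a_33 = 84·31 + 42·93 + 87·76 + 83·92 = 0
a_34 = 84·0 + 42·31 + 87·93 + 83·76 = 84
a_35 = 84·84 + 42·0 + 87·31 + 83·93 = 12
a_36 = 84·12 + 42·84 + 87·0 + 83·31 = 28
a_37 = 84·28 + 42·12 + 87·84 + 83·0 = 76
a_38 = 84·76 + 42·28 + 87·12 + 83·84 = 56
a_39 = 84·56 + 42·76 + 87·28 + 83·12 = 76
a_40 = 84·76 + 42·56 + 87·76 + 83·28 = 18
a_41 = 84·18 + 42·76 + 87·56 + 83·76 = 73
a_42 = 84·73 + 42·18 + 87·76 + 83·56 = 9
a_43 = 84·9 + 42·73 + 87·18 + 83·76 = 56
a_44 = 84·56 + 42·9 + 87·73 + 83·18 = 26
a_45 = 84·26 + 42·56 + 87·9 + 83·73 = 29
a_46 = 84·29 + 42·26 + 87·56 + 83·9 = 29
a_47 = 84·29 + 42·29 + 87·26 + 83·56 = 88
a_48 = 84·88 + 42·29 + 87·29 + 83·26 = 2
a_49 = 84·2 + 42·88 + 87·29 + 83·29 = 64
a_50 = 84·64 + 42·2 + 87·88 + 83·29 = 3
a_51 = 84·3 + 42·64 + 87·2 + 83·88 = 39
a_52 = 84·39 + 42·3 + 87·64 + 83·2 = 18
a_53 = 84·18 + 42·39 + 87·3 + 83·64 = 90
a_54 = 84·90 + 42·18 + 87·39 + 83·3 = 27
a_55 = 84·27 + 42·90 + 87·18 + 83·39 = 84
a_56 = 84·84 + 42·27 + 87·90 + 83·18 = 54
a_57 = 84·54 + 42·84 + 87·27 + 83·90 = 35
a_58 = 84·35 + 42·54 + 87·84 + 83·27 = 13
a_59 = 84·13 + 42·35 + 87·54 + 83·84 = 70
a_60 = 84·70 + 42·13 + 87·35 + 83·54 = 82
a_61 = 84·82 + 42·70 + 87·13 + 83·35 = 90
a_62 = 84·90 + 42·82 + 87·70 + 83·13 = 34
a_63 = 84·34 + 42·90 + 87·82 + 83·70 = 83
a_64 = 84·83 + 42·34 + 87·90 + 83·82 = 47
a_65 = 84·47 + 42·83 + 87·34 + 83·90 = 14
a_66 = 84·14 + 42·47 + 87·83 + 83·34 = 1
a_67 = 84·1 + 42·14 + 87·47 + 83·83 = 10
a_68 = 84·10 + 42·1 + 87·14 + 83·47 = 84
a_69 = 84·84 + 42·10 + 87·1 + 83·14 = 92
a_70 = 84·92 + 42·84 + 87·10 + 83·1 = 84
a_71 = 84·84 + 42·92 + 87·84 + 83·10 = 46
a_72 = 84·46 + 42·84 + 87·92 + 83·84 = 58
a_73 = 84·58 + 42·46 + 87·84 + 83·92 = 20
a_74 = 84·20 + 42·58 + 87·46 + 83·84 = 55
a_75 = 84·55 + 42·20 + 87·58 + 83·46 = 65
a_76 = 84·65 + 42·55 + 87·20 + 83·58 = 65
a_77 = 84·65 + 42·65 + 87·55 + 83·20 = 85
a_78 = 84·85 + 42·65 + 87·65 + 83·55 = 11
a_79 = 84·11 + 42·85 + 87·65 + 83·65 = 24
a_80 = 84·24 + 42·11 + 87·85 + 83·65 = 39
a_81 = 84·39 + 42·24 + 87·11 + 83·85 = 74
a_82 = 84·74 + 42·39 + 87·24 + 83·11 = 88
a_83 = 84·88 + 42·74 + 87·39 + 83·24 = 74
a_84 = 84·74 + 42·88 + 87·74 + 83·39 = 90
a_85 = 84·90 + 42·74 + 87·88 + 83·74 = 22
a_86 = 84·22 + 42·90 + 87·74 + 83·88 = 67
a_87 = 84·67 + 42·22 + 87·90 + 83·74 = 57
a_88 = 84·57 + 42·67 + 87·22 + 83·90 = 11
a_89 = 84·11 + 42·57 + 87·67 + 83·22 = 12
a_90 = 84·12 + 42·11 + 87·57 + 83·67 = 59
a_91 = 84·59 + 42·12 + 87·11 + 83·57 = 90
a_92 = 84·90 + 42·59 + 87·12 + 83·11 = 64
a_93 = 84·64 + 42·90 + 87·59 + 83·12 = 56
a_94 = 84·56 + 42·64 + 87·90 + 83·59 = 40
a_95 = 84·40 + 42·56 + 87·64 + 83·90 = 29
a_96 = 84·29 + 42·40 + 87·56 + 83·64 = 41
a_97 = 84·41 + 42·29 + 87·40 + 83·56 = 83

83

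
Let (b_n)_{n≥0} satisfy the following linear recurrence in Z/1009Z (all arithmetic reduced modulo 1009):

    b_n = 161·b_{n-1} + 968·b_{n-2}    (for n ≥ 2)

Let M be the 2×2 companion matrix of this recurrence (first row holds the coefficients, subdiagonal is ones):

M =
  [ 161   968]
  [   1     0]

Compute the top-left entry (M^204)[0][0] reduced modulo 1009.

(M^204)[0][0] is the top entry after applying M 204 times to the unit state (1, 0). Equivalently it is h_{205} for the auxiliary sequence (h_n) obeying the same recurrence with h_1 = 1 and h_i = 0 for 0 ≤ i < 1:
h_2 = 161·1 + 968·0 = 161
h_3 = 161·161 + 968·1 = 655
h_4 = 161·655 + 968·161 = 981
h_5 = 161·981 + 968·655 = 925
h_6 = 161·925 + 968·981 = 741
h_7 = 161·741 + 968·925 = 656
Continuing the recurrence:
  h_8 = 569;  h_9 = 137;  h_10 = 746;  h_11 = 472;  h_12 = 1;  h_13 = 989
  h_14 = 775;  h_15 = 479;  h_16 = 948;  h_17 = 810;  h_18 = 732;  h_19 = 895
  h_20 = 66;  h_21 = 165;  h_22 = 652;  h_23 = 334;  h_24 = 808;  h_25 = 359
  h_26 = 455;  h_27 = 14;  h_28 = 752;  h_29 = 427;  h_30 = 582;  h_31 = 520
  h_32 = 327;  h_33 = 48;  h_34 = 375;  h_35 = 894;  h_36 = 416;  h_37 = 52
  h_38 = 397;  h_39 = 236;  h_40 = 530;  h_41 = 988;  h_42 = 114;  h_43 = 44
  h_44 = 392;  h_45 = 768;  h_46 = 622;  h_47 = 42;  h_48 = 431;  h_49 = 66
  h_50 = 18;  h_51 = 192;  h_52 = 913;  h_53 = 888;  h_54 = 599;  h_55 = 500
  h_56 = 446;  h_57 = 856;  h_58 = 468;  h_59 = 901;  h_60 = 757;  h_61 = 180
  h_62 = 970;  h_63 = 467;  h_64 = 102;  h_65 = 302;  h_66 = 44;  h_67 = 756
  h_68 = 850;  h_69 = 918;  h_70 = 949;  h_71 = 125;  h_72 = 387;  h_73 = 678
  h_74 = 463;  h_75 = 331;  h_76 = 2;  h_77 = 877;  h_78 = 864;  h_79 = 229
  h_80 = 436;  h_81 = 267;  h_82 = 895;  h_83 = 969;  h_84 = 252;  h_85 = 843
  h_86 = 275;  h_87 = 631;  h_88 = 515;  h_89 = 540;  h_90 = 240;  h_91 = 356
  h_92 = 53;  h_93 = 1000;  h_94 = 414;  h_95 = 429;  h_96 = 636;  h_97 = 51
  h_98 = 297;  h_99 = 321;  h_100 = 153;  h_101 = 373;  h_102 = 303;  h_103 = 193
  h_104 = 488;  h_105 = 25;  h_106 = 161;  h_107 = 680;  h_108 = 970;  h_109 = 147
  h_110 = 41;  h_111 = 574;  h_112 = 932;  h_113 = 393;  h_114 = 845;  h_115 = 870
  h_116 = 489;  h_117 = 681;  h_118 = 800;  h_119 = 988;  h_120 = 143;  h_121 = 677
  h_122 = 216;  h_123 = 965;  h_124 = 204;  h_125 = 342;  h_126 = 284;  h_127 = 423
  h_128 = 964;  h_129 = 637;  h_130 = 475;  h_131 = 917;  h_132 = 19;  h_133 = 777
  h_134 = 211;  h_135 = 96;  h_136 = 751;  h_137 = 940;  h_138 = 478;  h_139 = 76
  h_140 = 710;  h_141 = 204;  h_142 = 707;  h_143 = 527;  h_144 = 365;  h_145 = 834
  h_146 = 247;  h_147 = 528;  h_148 = 215;  h_149 = 859;  h_150 = 332;  h_151 = 71
  h_152 = 846;  h_153 = 107;  h_154 = 703;  h_155 = 833;  h_156 = 354;  h_157 = 643
  h_158 = 217;  h_159 = 502;  h_160 = 286;  h_161 = 239;  h_162 = 519;  h_163 = 103
  h_164 = 349;  h_165 = 507;  h_166 = 724;  h_167 = 931;  h_168 = 136;  h_169 = 878
  h_170 = 576;  h_171 = 234;  h_172 = 941;  h_173 = 647;  h_174 = 1;  h_175 = 877
  h_176 = 905;  h_177 = 776;  h_178 = 48;  h_179 = 128;  h_180 = 478;  h_181 = 71
  h_182 = 914;  h_183 = 965;  h_184 = 847;  h_185 = 947;  h_186 = 696;  h_187 = 581
  h_188 = 429;  h_189 = 852;  h_190 = 521;  h_191 = 517;  h_192 = 327;  h_193 = 171
  h_194 = 1007;  h_195 = 739;  h_196 = 1008;  h_197 = 819;  h_198 = 730;  h_199 = 204
  h_200 = 896;  h_201 = 686;  h_202 = 53;  h_203 = 587
h_204 = 161·587 + 968·53 = 515
h_205 = 161·515 + 968·587 = 326

326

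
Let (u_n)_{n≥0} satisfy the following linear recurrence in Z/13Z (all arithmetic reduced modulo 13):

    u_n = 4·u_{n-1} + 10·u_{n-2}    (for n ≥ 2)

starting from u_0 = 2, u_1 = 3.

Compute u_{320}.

6

u_2 = 4·3 + 10·2 = 6
u_3 = 4·6 + 10·3 = 2
u_4 = 4·2 + 10·6 = 3
(u_3, u_4) = (2, 3) = (u_0, u_1), so the sequence has period 3.
320 ≡ 2 (mod 3), hence u_320 = u_2 = 6.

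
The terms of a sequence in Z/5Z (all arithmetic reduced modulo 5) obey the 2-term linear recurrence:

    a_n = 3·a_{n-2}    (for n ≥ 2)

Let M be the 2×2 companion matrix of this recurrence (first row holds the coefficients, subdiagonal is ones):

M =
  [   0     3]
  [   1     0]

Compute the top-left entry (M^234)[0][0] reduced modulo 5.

3

(M^234)[0][0] is the top entry after applying M 234 times to the unit state (1, 0). Equivalently it is h_{235} for the auxiliary sequence (h_n) obeying the same recurrence with h_1 = 1 and h_i = 0 for 0 ≤ i < 1:
h_2 = 0·1 + 3·0 = 0
h_3 = 0·0 + 3·1 = 3
h_4 = 0·3 + 3·0 = 0
h_5 = 0·0 + 3·3 = 4
h_6 = 0·4 + 3·0 = 0
h_7 = 0·0 + 3·4 = 2
h_8 = 0·2 + 3·0 = 0
h_9 = 0·0 + 3·2 = 1
(h_8, h_9) = (0, 1) = (h_0, h_1), so the sequence has period 8.
235 ≡ 3 (mod 8), hence h_235 = h_3 = 3.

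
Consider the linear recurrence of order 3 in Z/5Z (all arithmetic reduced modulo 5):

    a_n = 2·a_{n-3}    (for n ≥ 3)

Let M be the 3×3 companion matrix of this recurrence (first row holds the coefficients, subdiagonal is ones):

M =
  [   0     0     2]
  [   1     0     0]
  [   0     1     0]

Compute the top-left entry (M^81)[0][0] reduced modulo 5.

3

(M^81)[0][0] is the top entry after applying M 81 times to the unit state (1, 0, 0). Equivalently it is h_{83} for the auxiliary sequence (h_n) obeying the same recurrence with h_2 = 1 and h_i = 0 for 0 ≤ i < 2:
h_3 = 0·1 + 0·0 + 2·0 = 0
h_4 = 0·0 + 0·1 + 2·0 = 0
h_5 = 0·0 + 0·0 + 2·1 = 2
h_6 = 0·2 + 0·0 + 2·0 = 0
h_7 = 0·0 + 0·2 + 2·0 = 0
h_8 = 0·0 + 0·0 + 2·2 = 4
h_9 = 0·4 + 0·0 + 2·0 = 0
h_10 = 0·0 + 0·4 + 2·0 = 0
h_11 = 0·0 + 0·0 + 2·4 = 3
h_12 = 0·3 + 0·0 + 2·0 = 0
h_13 = 0·0 + 0·3 + 2·0 = 0
h_14 = 0·0 + 0·0 + 2·3 = 1
(h_12, h_13, h_14) = (0, 0, 1) = (h_0, h_1, h_2), so the sequence has period 12.
83 ≡ 11 (mod 12), hence h_83 = h_11 = 3.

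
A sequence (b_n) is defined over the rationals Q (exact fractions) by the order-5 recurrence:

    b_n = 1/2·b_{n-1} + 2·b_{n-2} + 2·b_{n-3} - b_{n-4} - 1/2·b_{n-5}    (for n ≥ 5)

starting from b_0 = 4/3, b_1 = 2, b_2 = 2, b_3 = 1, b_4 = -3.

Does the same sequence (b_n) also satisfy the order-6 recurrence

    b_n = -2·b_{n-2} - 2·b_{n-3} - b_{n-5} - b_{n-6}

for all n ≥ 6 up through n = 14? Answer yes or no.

no

Terms b_0..b_14: 4/3, 2, 2, 1, -3, 11/6, -73/12, -59/8, -155/16, -1027/32, -8641/192, -12243/128, -144881/768, -173411/512, -693131/1024
n=6: candidate gives 2/3, actual b_6 = -73/12 ✗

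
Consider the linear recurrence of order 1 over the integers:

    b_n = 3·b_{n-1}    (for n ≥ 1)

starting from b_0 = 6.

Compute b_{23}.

564859072962

b_1 = 3·6 = 18
b_2 = 3·18 = 54
b_3 = 3·54 = 162
b_4 = 3·162 = 486
b_5 = 3·486 = 1458
b_6 = 3·1458 = 4374
b_7 = 3·4374 = 13122
b_8 = 3·13122 = 39366
b_9 = 3·39366 = 118098
b_10 = 3·118098 = 354294
b_11 = 3·354294 = 1062882
b_12 = 3·1062882 = 3188646
b_13 = 3·3188646 = 9565938
b_14 = 3·9565938 = 28697814
b_15 = 3·28697814 = 86093442
b_16 = 3·86093442 = 258280326
b_17 = 3·258280326 = 774840978
b_18 = 3·774840978 = 2324522934
b_19 = 3·2324522934 = 6973568802
b_20 = 3·6973568802 = 20920706406
b_21 = 3·20920706406 = 62762119218
b_22 = 3·62762119218 = 188286357654
b_23 = 3·188286357654 = 564859072962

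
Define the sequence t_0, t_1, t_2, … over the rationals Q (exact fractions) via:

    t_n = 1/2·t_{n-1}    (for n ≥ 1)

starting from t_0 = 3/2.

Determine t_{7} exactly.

3/256

t_1 = 1/2·3/2 = 3/4
t_2 = 1/2·3/4 = 3/8
t_3 = 1/2·3/8 = 3/16
t_4 = 1/2·3/16 = 3/32
t_5 = 1/2·3/32 = 3/64
t_6 = 1/2·3/64 = 3/128
t_7 = 1/2·3/128 = 3/256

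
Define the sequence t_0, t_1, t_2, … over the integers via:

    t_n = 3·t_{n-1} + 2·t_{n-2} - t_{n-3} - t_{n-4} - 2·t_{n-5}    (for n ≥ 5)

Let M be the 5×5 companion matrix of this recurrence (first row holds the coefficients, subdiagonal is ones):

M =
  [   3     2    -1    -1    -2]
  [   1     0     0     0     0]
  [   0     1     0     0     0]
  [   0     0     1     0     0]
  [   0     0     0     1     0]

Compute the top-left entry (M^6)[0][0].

1577

(M^6)[0][0] is the top entry after applying M 6 times to the unit state (1, 0, 0, 0, 0). Equivalently it is h_{10} for the auxiliary sequence (h_n) obeying the same recurrence with h_4 = 1 and h_i = 0 for 0 ≤ i < 4:
h_5 = 3·1 + 2·0 + -1·0 + -1·0 + -2·0 = 3
h_6 = 3·3 + 2·1 + -1·0 + -1·0 + -2·0 = 11
h_7 = 3·11 + 2·3 + -1·1 + -1·0 + -2·0 = 38
h_8 = 3·38 + 2·11 + -1·3 + -1·1 + -2·0 = 132
h_9 = 3·132 + 2·38 + -1·11 + -1·3 + -2·1 = 456
h_10 = 3·456 + 2·132 + -1·38 + -1·11 + -2·3 = 1577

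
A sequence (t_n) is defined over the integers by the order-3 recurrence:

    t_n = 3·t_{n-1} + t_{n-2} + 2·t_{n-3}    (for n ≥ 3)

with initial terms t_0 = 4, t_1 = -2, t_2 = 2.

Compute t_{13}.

t_3 = 3·2 + 1·-2 + 2·4 = 12
t_4 = 3·12 + 1·2 + 2·-2 = 34
t_5 = 3·34 + 1·12 + 2·2 = 118
t_6 = 3·118 + 1·34 + 2·12 = 412
t_7 = 3·412 + 1·118 + 2·34 = 1422
t_8 = 3·1422 + 1·412 + 2·118 = 4914
t_9 = 3·4914 + 1·1422 + 2·412 = 16988
t_10 = 3·16988 + 1·4914 + 2·1422 = 58722
t_11 = 3·58722 + 1·16988 + 2·4914 = 202982
t_12 = 3·202982 + 1·58722 + 2·16988 = 701644
t_13 = 3·701644 + 1·202982 + 2·58722 = 2425358

2425358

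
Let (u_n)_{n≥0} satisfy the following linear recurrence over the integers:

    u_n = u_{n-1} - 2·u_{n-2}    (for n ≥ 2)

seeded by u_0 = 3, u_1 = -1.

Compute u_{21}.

u_2 = 1·-1 + -2·3 = -7
u_3 = 1·-7 + -2·-1 = -5
u_4 = 1·-5 + -2·-7 = 9
u_5 = 1·9 + -2·-5 = 19
u_6 = 1·19 + -2·9 = 1
u_7 = 1·1 + -2·19 = -37
u_8 = 1·-37 + -2·1 = -39
u_9 = 1·-39 + -2·-37 = 35
u_10 = 1·35 + -2·-39 = 113
u_11 = 1·113 + -2·35 = 43
u_12 = 1·43 + -2·113 = -183
u_13 = 1·-183 + -2·43 = -269
u_14 = 1·-269 + -2·-183 = 97
u_15 = 1·97 + -2·-269 = 635
u_16 = 1·635 + -2·97 = 441
u_17 = 1·441 + -2·635 = -829
u_18 = 1·-829 + -2·441 = -1711
u_19 = 1·-1711 + -2·-829 = -53
u_20 = 1·-53 + -2·-1711 = 3369
u_21 = 1·3369 + -2·-53 = 3475

3475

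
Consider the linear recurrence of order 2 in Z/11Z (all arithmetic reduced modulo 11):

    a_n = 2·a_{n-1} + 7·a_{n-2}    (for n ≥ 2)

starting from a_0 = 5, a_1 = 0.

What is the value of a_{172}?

0

a_2 = 2·0 + 7·5 = 2
a_3 = 2·2 + 7·0 = 4
a_4 = 2·4 + 7·2 = 0
a_5 = 2·0 + 7·4 = 6
a_6 = 2·6 + 7·0 = 1
a_7 = 2·1 + 7·6 = 0
a_8 = 2·0 + 7·1 = 7
a_9 = 2·7 + 7·0 = 3
a_10 = 2·3 + 7·7 = 0
a_11 = 2·0 + 7·3 = 10
a_12 = 2·10 + 7·0 = 9
a_13 = 2·9 + 7·10 = 0
a_14 = 2·0 + 7·9 = 8
a_15 = 2·8 + 7·0 = 5
a_16 = 2·5 + 7·8 = 0
(a_15, a_16) = (5, 0) = (a_0, a_1), so the sequence has period 15.
172 ≡ 7 (mod 15), hence a_172 = a_7 = 0.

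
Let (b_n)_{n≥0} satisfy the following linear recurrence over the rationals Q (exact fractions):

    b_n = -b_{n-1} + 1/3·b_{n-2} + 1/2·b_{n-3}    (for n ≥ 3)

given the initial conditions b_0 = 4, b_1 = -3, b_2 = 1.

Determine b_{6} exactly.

-37/18

b_3 = -1·1 + 1/3·-3 + 1/2·4 = 0
b_4 = -1·0 + 1/3·1 + 1/2·-3 = -7/6
b_5 = -1·-7/6 + 1/3·0 + 1/2·1 = 5/3
b_6 = -1·5/3 + 1/3·-7/6 + 1/2·0 = -37/18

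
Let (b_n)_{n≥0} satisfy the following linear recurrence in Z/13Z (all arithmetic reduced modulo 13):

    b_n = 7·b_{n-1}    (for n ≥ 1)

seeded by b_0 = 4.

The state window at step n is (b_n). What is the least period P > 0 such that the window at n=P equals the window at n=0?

n=0: window = (4)
n=1: window = (2)
n=2: window = (1)
n=3: window = (7)
n=4: window = (10)
n=5: window = (5)
n=6: window = (9)
n=7: window = (11)
n=8: window = (12)
n=9: window = (6)
n=10: window = (3)
n=11: window = (8)
n=12: window = (4)
window at n=12 equals window at n=0 → period = 12

12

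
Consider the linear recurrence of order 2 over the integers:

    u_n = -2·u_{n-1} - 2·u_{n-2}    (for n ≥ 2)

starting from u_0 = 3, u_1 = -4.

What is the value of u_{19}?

u_2 = -2·-4 + -2·3 = 2
u_3 = -2·2 + -2·-4 = 4
u_4 = -2·4 + -2·2 = -12
u_5 = -2·-12 + -2·4 = 16
u_6 = -2·16 + -2·-12 = -8
u_7 = -2·-8 + -2·16 = -16
u_8 = -2·-16 + -2·-8 = 48
u_9 = -2·48 + -2·-16 = -64
u_10 = -2·-64 + -2·48 = 32
u_11 = -2·32 + -2·-64 = 64
u_12 = -2·64 + -2·32 = -192
u_13 = -2·-192 + -2·64 = 256
u_14 = -2·256 + -2·-192 = -128
u_15 = -2·-128 + -2·256 = -256
u_16 = -2·-256 + -2·-128 = 768
u_17 = -2·768 + -2·-256 = -1024
u_18 = -2·-1024 + -2·768 = 512
u_19 = -2·512 + -2·-1024 = 1024

1024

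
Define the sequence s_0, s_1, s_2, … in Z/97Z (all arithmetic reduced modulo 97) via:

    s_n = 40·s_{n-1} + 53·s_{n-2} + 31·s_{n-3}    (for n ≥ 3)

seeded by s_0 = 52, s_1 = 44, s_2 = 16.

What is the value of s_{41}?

40

s_3 = 40·16 + 53·44 + 31·52 = 25
s_4 = 40·25 + 53·16 + 31·44 = 11
s_5 = 40·11 + 53·25 + 31·16 = 30
s_6 = 40·30 + 53·11 + 31·25 = 36
s_7 = 40·36 + 53·30 + 31·11 = 73
s_8 = 40·73 + 53·36 + 31·30 = 35
s_9 = 40·35 + 53·73 + 31·36 = 80
s_10 = 40·80 + 53·35 + 31·73 = 43
s_11 = 40·43 + 53·80 + 31·35 = 61
s_12 = 40·61 + 53·43 + 31·80 = 21
s_13 = 40·21 + 53·61 + 31·43 = 71
s_14 = 40·71 + 53·21 + 31·61 = 24
s_15 = 40·24 + 53·71 + 31·21 = 39
s_16 = 40·39 + 53·24 + 31·71 = 86
s_17 = 40·86 + 53·39 + 31·24 = 43
s_18 = 40·43 + 53·86 + 31·39 = 18
s_19 = 40·18 + 53·43 + 31·86 = 39
s_20 = 40·39 + 53·18 + 31·43 = 64
s_21 = 40·64 + 53·39 + 31·18 = 44
s_22 = 40·44 + 53·64 + 31·39 = 56
s_23 = 40·56 + 53·44 + 31·64 = 57
s_24 = 40·57 + 53·56 + 31·44 = 16
s_25 = 40·16 + 53·57 + 31·56 = 62
s_26 = 40·62 + 53·16 + 31·57 = 51
s_27 = 40·51 + 53·62 + 31·16 = 2
s_28 = 40·2 + 53·51 + 31·62 = 49
s_29 = 40·49 + 53·2 + 31·51 = 58
s_30 = 40·58 + 53·49 + 31·2 = 32
s_31 = 40·32 + 53·58 + 31·49 = 53
s_32 = 40·53 + 53·32 + 31·58 = 85
s_33 = 40·85 + 53·53 + 31·32 = 23
s_34 = 40·23 + 53·85 + 31·53 = 84
s_35 = 40·84 + 53·23 + 31·85 = 36
s_36 = 40·36 + 53·84 + 31·23 = 9
s_37 = 40·9 + 53·36 + 31·84 = 22
s_38 = 40·22 + 53·9 + 31·36 = 48
s_39 = 40·48 + 53·22 + 31·9 = 67
s_40 = 40·67 + 53·48 + 31·22 = 86
s_41 = 40·86 + 53·67 + 31·48 = 40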